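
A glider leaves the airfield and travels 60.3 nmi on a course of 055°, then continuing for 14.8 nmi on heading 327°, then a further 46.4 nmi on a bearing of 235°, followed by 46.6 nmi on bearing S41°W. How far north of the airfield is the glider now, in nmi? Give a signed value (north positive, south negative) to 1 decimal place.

Leg 1 (055°, 60.3 nmi): east 60.3 sin 55° = 49.39, north 60.3 cos 55° = 34.59
Leg 2 (327°, 14.8 nmi): east 14.8 sin 327° = -8.06, north 14.8 cos 327° = 12.41
Leg 3 (235°, 46.4 nmi): east 46.4 sin 235° = -38.01, north 46.4 cos 235° = -26.61
Leg 4 (S41°W, 46.6 nmi): east 46.6 sin 221° = -30.57, north 46.6 cos 221° = -35.17
Net north component: -14.78 nmi.

-14.8 nmi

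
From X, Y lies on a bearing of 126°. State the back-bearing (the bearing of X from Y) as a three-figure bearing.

306°

Back-bearing = 126° + 180° = 306°.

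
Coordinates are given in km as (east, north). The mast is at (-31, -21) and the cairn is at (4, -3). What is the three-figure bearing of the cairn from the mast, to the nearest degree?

063°

Δeast = 4 − -31 = 35.00; Δnorth = -3 − -21 = 18.00.
Bearing = atan2(Δeast, Δnorth) mod 360° = 62.78° ≈ 063°.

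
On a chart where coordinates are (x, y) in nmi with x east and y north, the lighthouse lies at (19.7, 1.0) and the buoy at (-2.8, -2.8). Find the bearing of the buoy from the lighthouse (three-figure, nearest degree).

Δeast = -2.8 − 19.7 = -22.50; Δnorth = -2.8 − 1.0 = -3.80.
Bearing = atan2(Δeast, Δnorth) mod 360° = 260.41° ≈ 260°.

260°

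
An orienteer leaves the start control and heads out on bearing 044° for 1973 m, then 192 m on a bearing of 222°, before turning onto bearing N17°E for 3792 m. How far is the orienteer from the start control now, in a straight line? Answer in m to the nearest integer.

Leg 1 (044°, 1973 m): east 1973 sin 44° = 1370.56, north 1973 cos 44° = 1419.26
Leg 2 (222°, 192 m): east 192 sin 222° = -128.47, north 192 cos 222° = -142.68
Leg 3 (N17°E, 3792 m): east 3792 sin 17° = 1108.67, north 3792 cos 17° = 3626.31
Net: 2350.76 east, 4902.88 north. Distance = √((2350.76)² + (4902.88)²) = 5437.308 m.

5437 m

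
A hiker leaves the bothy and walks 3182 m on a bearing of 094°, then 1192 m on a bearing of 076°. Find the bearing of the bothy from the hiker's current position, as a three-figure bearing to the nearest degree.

Leg 1 (094°, 3182 m): east 3182 sin 94° = 3174.25, north 3182 cos 94° = -221.97
Leg 2 (076°, 1192 m): east 1192 sin 76° = 1156.59, north 1192 cos 76° = 288.37
Net displacement: 4330.84 east, 66.41 north. Direction back to start is (-4330.84, -66.41): bearing = atan2(-4330.84, -66.41) mod 360° = 269.12° ≈ 269°.

269°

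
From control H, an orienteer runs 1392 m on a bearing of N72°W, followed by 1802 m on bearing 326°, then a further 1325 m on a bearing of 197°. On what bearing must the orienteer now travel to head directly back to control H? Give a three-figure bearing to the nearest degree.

104°

Leg 1 (N72°W, 1392 m): east 1392 sin 288° = -1323.87, north 1392 cos 288° = 430.15
Leg 2 (326°, 1802 m): east 1802 sin 326° = -1007.67, north 1802 cos 326° = 1493.93
Leg 3 (197°, 1325 m): east 1325 sin 197° = -387.39, north 1325 cos 197° = -1267.10
Net displacement: -2718.93 east, 656.97 north. Direction back to start is (2718.93, -656.97): bearing = atan2(2718.93, -656.97) mod 360° = 103.58° ≈ 104°.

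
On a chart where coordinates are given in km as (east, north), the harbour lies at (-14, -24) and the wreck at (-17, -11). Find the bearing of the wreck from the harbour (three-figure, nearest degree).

Δeast = -17 − -14 = -3.00; Δnorth = -11 − -24 = 13.00.
Bearing = atan2(Δeast, Δnorth) mod 360° = 347.01° ≈ 347°.

347°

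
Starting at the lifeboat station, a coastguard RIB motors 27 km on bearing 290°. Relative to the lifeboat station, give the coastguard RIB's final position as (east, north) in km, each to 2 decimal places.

(-25.37, 9.23)

Leg 1 (290°, 27 km): east 27 sin 290° = -25.37, north 27 cos 290° = 9.23
Summing: -25.37 km east, 9.23 km north → (-25.37, 9.23).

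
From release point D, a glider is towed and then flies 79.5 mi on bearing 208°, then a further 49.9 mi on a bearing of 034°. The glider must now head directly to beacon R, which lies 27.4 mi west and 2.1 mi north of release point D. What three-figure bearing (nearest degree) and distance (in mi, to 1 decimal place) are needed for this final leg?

330°, 35.8 mi

Leg 1 (208°, 79.5 mi): east 79.5 sin 208° = -37.32, north 79.5 cos 208° = -70.19
Leg 2 (034°, 49.9 mi): east 49.9 sin 34° = 27.90, north 49.9 cos 34° = 41.37
Current position: (-9.42, -28.83). Target: (-27.4, 2.1). Remaining: Δeast = -17.98, Δnorth = 30.93.
Bearing = atan2(-17.98, 30.93) mod 360° = 329.83°; distance = √((-17.98)² + (30.93)²) = 35.773 mi.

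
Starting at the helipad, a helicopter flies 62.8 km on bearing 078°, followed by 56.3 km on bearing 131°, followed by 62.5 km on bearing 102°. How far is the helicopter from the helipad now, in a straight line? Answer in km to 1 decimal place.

Leg 1 (078°, 62.8 km): east 62.8 sin 78° = 61.43, north 62.8 cos 78° = 13.06
Leg 2 (131°, 56.3 km): east 56.3 sin 131° = 42.49, north 56.3 cos 131° = -36.94
Leg 3 (102°, 62.5 km): east 62.5 sin 102° = 61.13, north 62.5 cos 102° = -12.99
Net: 165.05 east, -36.87 north. Distance = √((165.05)² + (-36.87)²) = 169.121 km.

169.1 km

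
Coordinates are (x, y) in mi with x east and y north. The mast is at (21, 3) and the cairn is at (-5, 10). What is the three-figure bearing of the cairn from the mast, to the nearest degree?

285°

Δeast = -5 − 21 = -26.00; Δnorth = 10 − 3 = 7.00.
Bearing = atan2(Δeast, Δnorth) mod 360° = 285.07° ≈ 285°.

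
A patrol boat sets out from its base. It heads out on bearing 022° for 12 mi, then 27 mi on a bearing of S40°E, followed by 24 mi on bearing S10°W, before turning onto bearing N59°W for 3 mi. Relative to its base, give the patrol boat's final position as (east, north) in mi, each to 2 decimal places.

(15.11, -31.65)

Leg 1 (022°, 12 mi): east 12 sin 22° = 4.50, north 12 cos 22° = 11.13
Leg 2 (S40°E, 27 mi): east 27 sin 140° = 17.36, north 27 cos 140° = -20.68
Leg 3 (S10°W, 24 mi): east 24 sin 190° = -4.17, north 24 cos 190° = -23.64
Leg 4 (N59°W, 3 mi): east 3 sin 301° = -2.57, north 3 cos 301° = 1.55
Summing: 15.11 mi east, -31.65 mi north → (15.11, -31.65).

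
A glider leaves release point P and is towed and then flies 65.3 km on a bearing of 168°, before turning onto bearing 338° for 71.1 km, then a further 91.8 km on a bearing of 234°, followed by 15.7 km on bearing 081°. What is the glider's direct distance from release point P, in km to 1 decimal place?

Leg 1 (168°, 65.3 km): east 65.3 sin 168° = 13.58, north 65.3 cos 168° = -63.87
Leg 2 (338°, 71.1 km): east 71.1 sin 338° = -26.63, north 71.1 cos 338° = 65.92
Leg 3 (234°, 91.8 km): east 91.8 sin 234° = -74.27, north 91.8 cos 234° = -53.96
Leg 4 (081°, 15.7 km): east 15.7 sin 81° = 15.51, north 15.7 cos 81° = 2.46
Net: -71.82 east, -49.45 north. Distance = √((-71.82)² + (-49.45)²) = 87.198 km.

87.2 km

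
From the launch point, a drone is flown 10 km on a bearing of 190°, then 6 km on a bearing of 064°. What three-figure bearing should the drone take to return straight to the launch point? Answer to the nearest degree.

333°

Leg 1 (190°, 10 km): east 10 sin 190° = -1.74, north 10 cos 190° = -9.85
Leg 2 (064°, 6 km): east 6 sin 64° = 5.39, north 6 cos 64° = 2.63
Net displacement: 3.66 east, -7.22 north. Direction back to start is (-3.66, 7.22): bearing = atan2(-3.66, 7.22) mod 360° = 333.13° ≈ 333°.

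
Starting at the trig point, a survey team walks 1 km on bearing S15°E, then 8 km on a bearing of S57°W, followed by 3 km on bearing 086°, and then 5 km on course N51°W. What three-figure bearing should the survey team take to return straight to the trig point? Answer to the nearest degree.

075°

Leg 1 (S15°E, 1 km): east 1 sin 165° = 0.26, north 1 cos 165° = -0.97
Leg 2 (S57°W, 8 km): east 8 sin 237° = -6.71, north 8 cos 237° = -4.36
Leg 3 (086°, 3 km): east 3 sin 86° = 2.99, north 3 cos 86° = 0.21
Leg 4 (N51°W, 5 km): east 5 sin 309° = -3.89, north 5 cos 309° = 3.15
Net displacement: -7.34 east, -1.97 north. Direction back to start is (7.34, 1.97): bearing = atan2(7.34, 1.97) mod 360° = 75.00° ≈ 075°.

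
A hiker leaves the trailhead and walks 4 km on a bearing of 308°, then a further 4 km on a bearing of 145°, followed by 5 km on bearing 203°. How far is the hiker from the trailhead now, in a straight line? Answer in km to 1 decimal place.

6.1 km

Leg 1 (308°, 4 km): east 4 sin 308° = -3.15, north 4 cos 308° = 2.46
Leg 2 (145°, 4 km): east 4 sin 145° = 2.29, north 4 cos 145° = -3.28
Leg 3 (203°, 5 km): east 5 sin 203° = -1.95, north 5 cos 203° = -4.60
Net: -2.81 east, -5.42 north. Distance = √((-2.81)² + (-5.42)²) = 6.103 km.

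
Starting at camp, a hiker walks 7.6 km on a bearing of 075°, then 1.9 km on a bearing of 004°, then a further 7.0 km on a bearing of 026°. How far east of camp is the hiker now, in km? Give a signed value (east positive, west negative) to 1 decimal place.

Leg 1 (075°, 7.6 km): east 7.6 sin 75° = 7.34, north 7.6 cos 75° = 1.97
Leg 2 (004°, 1.9 km): east 1.9 sin 4° = 0.13, north 1.9 cos 4° = 1.90
Leg 3 (026°, 7.0 km): east 7.0 sin 26° = 3.07, north 7.0 cos 26° = 6.29
Net east component: 10.54 km.

10.5 km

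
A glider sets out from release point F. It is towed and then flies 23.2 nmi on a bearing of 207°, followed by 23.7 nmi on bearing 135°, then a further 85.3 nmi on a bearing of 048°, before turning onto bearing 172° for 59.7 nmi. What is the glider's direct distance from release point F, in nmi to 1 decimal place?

Leg 1 (207°, 23.2 nmi): east 23.2 sin 207° = -10.53, north 23.2 cos 207° = -20.67
Leg 2 (135°, 23.7 nmi): east 23.7 sin 135° = 16.76, north 23.7 cos 135° = -16.76
Leg 3 (048°, 85.3 nmi): east 85.3 sin 48° = 63.39, north 85.3 cos 48° = 57.08
Leg 4 (172°, 59.7 nmi): east 59.7 sin 172° = 8.31, north 59.7 cos 172° = -59.12
Net: 77.92 east, -39.47 north. Distance = √((77.92)² + (-39.47)²) = 87.352 nmi.

87.4 nmi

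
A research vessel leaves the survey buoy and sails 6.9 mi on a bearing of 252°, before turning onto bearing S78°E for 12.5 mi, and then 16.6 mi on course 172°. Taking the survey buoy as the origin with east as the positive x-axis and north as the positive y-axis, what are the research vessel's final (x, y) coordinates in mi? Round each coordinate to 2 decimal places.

Leg 1 (252°, 6.9 mi): east 6.9 sin 252° = -6.56, north 6.9 cos 252° = -2.13
Leg 2 (S78°E, 12.5 mi): east 12.5 sin 102° = 12.23, north 12.5 cos 102° = -2.60
Leg 3 (172°, 16.6 mi): east 16.6 sin 172° = 2.31, north 16.6 cos 172° = -16.44
Summing: 7.97 mi east, -21.17 mi north → (7.97, -21.17).

(7.97, -21.17)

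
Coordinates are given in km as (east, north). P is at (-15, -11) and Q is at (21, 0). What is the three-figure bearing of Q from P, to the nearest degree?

073°

Δeast = 21 − -15 = 36.00; Δnorth = 0 − -11 = 11.00.
Bearing = atan2(Δeast, Δnorth) mod 360° = 73.01° ≈ 073°.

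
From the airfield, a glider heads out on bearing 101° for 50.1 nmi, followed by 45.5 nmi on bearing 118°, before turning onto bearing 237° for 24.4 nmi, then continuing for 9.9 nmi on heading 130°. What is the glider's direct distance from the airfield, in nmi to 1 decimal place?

Leg 1 (101°, 50.1 nmi): east 50.1 sin 101° = 49.18, north 50.1 cos 101° = -9.56
Leg 2 (118°, 45.5 nmi): east 45.5 sin 118° = 40.17, north 45.5 cos 118° = -21.36
Leg 3 (237°, 24.4 nmi): east 24.4 sin 237° = -20.46, north 24.4 cos 237° = -13.29
Leg 4 (130°, 9.9 nmi): east 9.9 sin 130° = 7.58, north 9.9 cos 130° = -6.36
Net: 76.47 east, -50.57 north. Distance = √((76.47)² + (-50.57)²) = 91.684 nmi.

91.7 nmi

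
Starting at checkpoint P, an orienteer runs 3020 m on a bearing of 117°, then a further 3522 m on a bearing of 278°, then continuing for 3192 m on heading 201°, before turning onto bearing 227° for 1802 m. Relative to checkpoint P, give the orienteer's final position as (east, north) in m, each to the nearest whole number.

(-3259, -5090)

Leg 1 (117°, 3020 m): east 3020 sin 117° = 2690.84, north 3020 cos 117° = -1371.05
Leg 2 (278°, 3522 m): east 3522 sin 278° = -3487.72, north 3522 cos 278° = 490.17
Leg 3 (201°, 3192 m): east 3192 sin 201° = -1143.91, north 3192 cos 201° = -2979.99
Leg 4 (227°, 1802 m): east 1802 sin 227° = -1317.90, north 1802 cos 227° = -1228.96
Summing: -3258.69 m east, -5089.83 m north → (-3259, -5090).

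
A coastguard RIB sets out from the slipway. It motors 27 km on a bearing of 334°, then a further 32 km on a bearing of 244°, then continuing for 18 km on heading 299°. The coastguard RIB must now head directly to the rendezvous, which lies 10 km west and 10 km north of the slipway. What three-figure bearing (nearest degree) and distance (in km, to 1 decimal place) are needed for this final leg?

101°, 47.2 km

Leg 1 (334°, 27 km): east 27 sin 334° = -11.84, north 27 cos 334° = 24.27
Leg 2 (244°, 32 km): east 32 sin 244° = -28.76, north 32 cos 244° = -14.03
Leg 3 (299°, 18 km): east 18 sin 299° = -15.74, north 18 cos 299° = 8.73
Current position: (-56.34, 18.97). Target: (-10, 10). Remaining: Δeast = 46.34, Δnorth = -8.97.
Bearing = atan2(46.34, -8.97) mod 360° = 100.95°; distance = √((46.34)² + (-8.97)²) = 47.200 km.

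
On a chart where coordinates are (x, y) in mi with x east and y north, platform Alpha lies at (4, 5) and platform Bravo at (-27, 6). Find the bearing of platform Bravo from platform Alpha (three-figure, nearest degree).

Δeast = -27 − 4 = -31.00; Δnorth = 6 − 5 = 1.00.
Bearing = atan2(Δeast, Δnorth) mod 360° = 271.85° ≈ 272°.

272°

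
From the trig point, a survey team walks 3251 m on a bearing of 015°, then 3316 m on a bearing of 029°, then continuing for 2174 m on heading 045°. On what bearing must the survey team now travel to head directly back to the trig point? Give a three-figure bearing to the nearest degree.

Leg 1 (015°, 3251 m): east 3251 sin 15° = 841.42, north 3251 cos 15° = 3140.22
Leg 2 (029°, 3316 m): east 3316 sin 29° = 1607.63, north 3316 cos 29° = 2900.24
Leg 3 (045°, 2174 m): east 2174 sin 45° = 1537.25, north 2174 cos 45° = 1537.25
Net displacement: 3986.30 east, 7577.71 north. Direction back to start is (-3986.30, -7577.71): bearing = atan2(-3986.30, -7577.71) mod 360° = 207.75° ≈ 208°.

208°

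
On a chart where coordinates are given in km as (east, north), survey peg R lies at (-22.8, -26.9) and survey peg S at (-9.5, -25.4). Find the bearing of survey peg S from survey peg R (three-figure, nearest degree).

Δeast = -9.5 − -22.8 = 13.30; Δnorth = -25.4 − -26.9 = 1.50.
Bearing = atan2(Δeast, Δnorth) mod 360° = 83.57° ≈ 084°.

084°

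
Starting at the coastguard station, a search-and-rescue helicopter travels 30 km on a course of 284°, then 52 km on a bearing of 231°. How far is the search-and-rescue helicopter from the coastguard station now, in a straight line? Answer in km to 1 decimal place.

Leg 1 (284°, 30 km): east 30 sin 284° = -29.11, north 30 cos 284° = 7.26
Leg 2 (231°, 52 km): east 52 sin 231° = -40.41, north 52 cos 231° = -32.72
Net: -69.52 east, -25.47 north. Distance = √((-69.52)² + (-25.47)²) = 74.038 km.

74.0 km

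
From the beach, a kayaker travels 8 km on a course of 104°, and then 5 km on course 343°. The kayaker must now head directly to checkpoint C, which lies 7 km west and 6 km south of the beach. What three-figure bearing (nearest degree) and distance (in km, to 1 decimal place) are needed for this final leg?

236°, 16.0 km

Leg 1 (104°, 8 km): east 8 sin 104° = 7.76, north 8 cos 104° = -1.94
Leg 2 (343°, 5 km): east 5 sin 343° = -1.46, north 5 cos 343° = 4.78
Current position: (6.30, 2.85). Target: (-7, -6). Remaining: Δeast = -13.30, Δnorth = -8.85.
Bearing = atan2(-13.30, -8.85) mod 360° = 236.37°; distance = √((-13.30)² + (-8.85)²) = 15.974 km.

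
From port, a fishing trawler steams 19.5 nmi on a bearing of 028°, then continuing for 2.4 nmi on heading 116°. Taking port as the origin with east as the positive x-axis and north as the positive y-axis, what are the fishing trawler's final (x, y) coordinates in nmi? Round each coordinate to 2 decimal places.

Leg 1 (028°, 19.5 nmi): east 19.5 sin 28° = 9.15, north 19.5 cos 28° = 17.22
Leg 2 (116°, 2.4 nmi): east 2.4 sin 116° = 2.16, north 2.4 cos 116° = -1.05
Summing: 11.31 nmi east, 16.17 nmi north → (11.31, 16.17).

(11.31, 16.17)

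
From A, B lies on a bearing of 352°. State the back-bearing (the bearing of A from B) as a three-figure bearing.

172°

Back-bearing = 352° − 180° = 172°.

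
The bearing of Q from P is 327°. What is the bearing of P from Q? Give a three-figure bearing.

147°

Back-bearing = 327° − 180° = 147°.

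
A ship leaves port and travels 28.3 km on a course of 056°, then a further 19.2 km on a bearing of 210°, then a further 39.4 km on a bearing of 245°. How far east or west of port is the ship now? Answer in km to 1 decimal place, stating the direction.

21.8 km west

Leg 1 (056°, 28.3 km): east 28.3 sin 56° = 23.46, north 28.3 cos 56° = 15.83
Leg 2 (210°, 19.2 km): east 19.2 sin 210° = -9.60, north 19.2 cos 210° = -16.63
Leg 3 (245°, 39.4 km): east 39.4 sin 245° = -35.71, north 39.4 cos 245° = -16.65
Net east component: -21.85 km.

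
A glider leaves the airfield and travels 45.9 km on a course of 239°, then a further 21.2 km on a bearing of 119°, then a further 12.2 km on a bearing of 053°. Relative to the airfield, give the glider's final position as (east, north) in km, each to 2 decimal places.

Leg 1 (239°, 45.9 km): east 45.9 sin 239° = -39.34, north 45.9 cos 239° = -23.64
Leg 2 (119°, 21.2 km): east 21.2 sin 119° = 18.54, north 21.2 cos 119° = -10.28
Leg 3 (053°, 12.2 km): east 12.2 sin 53° = 9.74, north 12.2 cos 53° = 7.34
Summing: -11.06 km east, -26.58 km north → (-11.06, -26.58).

(-11.06, -26.58)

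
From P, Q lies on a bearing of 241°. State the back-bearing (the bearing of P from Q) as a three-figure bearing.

061°

Back-bearing = 241° − 180° = 061°.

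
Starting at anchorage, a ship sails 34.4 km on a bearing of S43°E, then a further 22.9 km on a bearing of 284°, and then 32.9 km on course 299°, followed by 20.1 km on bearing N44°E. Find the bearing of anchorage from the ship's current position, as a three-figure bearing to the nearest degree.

Leg 1 (S43°E, 34.4 km): east 34.4 sin 137° = 23.46, north 34.4 cos 137° = -25.16
Leg 2 (284°, 22.9 km): east 22.9 sin 284° = -22.22, north 22.9 cos 284° = 5.54
Leg 3 (299°, 32.9 km): east 32.9 sin 299° = -28.77, north 32.9 cos 299° = 15.95
Leg 4 (N44°E, 20.1 km): east 20.1 sin 44° = 13.96, north 20.1 cos 44° = 14.46
Net displacement: -13.57 east, 10.79 north. Direction back to start is (13.57, -10.79): bearing = atan2(13.57, -10.79) mod 360° = 128.49° ≈ 128°.

128°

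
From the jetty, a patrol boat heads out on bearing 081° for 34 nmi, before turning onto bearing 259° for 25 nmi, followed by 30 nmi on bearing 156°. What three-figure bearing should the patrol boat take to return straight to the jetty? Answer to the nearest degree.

322°

Leg 1 (081°, 34 nmi): east 34 sin 81° = 33.58, north 34 cos 81° = 5.32
Leg 2 (259°, 25 nmi): east 25 sin 259° = -24.54, north 25 cos 259° = -4.77
Leg 3 (156°, 30 nmi): east 30 sin 156° = 12.20, north 30 cos 156° = -27.41
Net displacement: 21.24 east, -26.86 north. Direction back to start is (-21.24, 26.86): bearing = atan2(-21.24, 26.86) mod 360° = 321.66° ≈ 322°.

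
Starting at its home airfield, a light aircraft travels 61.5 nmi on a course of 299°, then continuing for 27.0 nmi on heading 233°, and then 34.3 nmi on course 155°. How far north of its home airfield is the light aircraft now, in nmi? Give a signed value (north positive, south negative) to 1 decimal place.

Leg 1 (299°, 61.5 nmi): east 61.5 sin 299° = -53.79, north 61.5 cos 299° = 29.82
Leg 2 (233°, 27.0 nmi): east 27.0 sin 233° = -21.56, north 27.0 cos 233° = -16.25
Leg 3 (155°, 34.3 nmi): east 34.3 sin 155° = 14.50, north 34.3 cos 155° = -31.09
Net north component: -17.52 nmi.

-17.5 nmi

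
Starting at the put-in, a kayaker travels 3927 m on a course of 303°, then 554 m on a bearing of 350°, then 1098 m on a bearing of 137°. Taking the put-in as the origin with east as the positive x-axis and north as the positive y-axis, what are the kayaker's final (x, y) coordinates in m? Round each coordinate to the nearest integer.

(-2641, 1881)

Leg 1 (303°, 3927 m): east 3927 sin 303° = -3293.46, north 3927 cos 303° = 2138.80
Leg 2 (350°, 554 m): east 554 sin 350° = -96.20, north 554 cos 350° = 545.58
Leg 3 (137°, 1098 m): east 1098 sin 137° = 748.83, north 1098 cos 137° = -803.03
Summing: -2640.83 m east, 1881.35 m north → (-2641, 1881).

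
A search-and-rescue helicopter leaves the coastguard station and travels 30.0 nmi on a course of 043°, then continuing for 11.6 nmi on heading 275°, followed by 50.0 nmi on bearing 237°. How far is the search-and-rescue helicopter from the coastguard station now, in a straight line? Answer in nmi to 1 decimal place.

Leg 1 (043°, 30.0 nmi): east 30.0 sin 43° = 20.46, north 30.0 cos 43° = 21.94
Leg 2 (275°, 11.6 nmi): east 11.6 sin 275° = -11.56, north 11.6 cos 275° = 1.01
Leg 3 (237°, 50.0 nmi): east 50.0 sin 237° = -41.93, north 50.0 cos 237° = -27.23
Net: -33.03 east, -4.28 north. Distance = √((-33.03)² + (-4.28)²) = 33.306 nmi.

33.3 nmi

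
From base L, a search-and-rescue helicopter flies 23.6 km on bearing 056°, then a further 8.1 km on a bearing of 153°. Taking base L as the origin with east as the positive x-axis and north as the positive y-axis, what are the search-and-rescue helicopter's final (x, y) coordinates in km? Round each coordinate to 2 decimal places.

(23.24, 5.98)

Leg 1 (056°, 23.6 km): east 23.6 sin 56° = 19.57, north 23.6 cos 56° = 13.20
Leg 2 (153°, 8.1 km): east 8.1 sin 153° = 3.68, north 8.1 cos 153° = -7.22
Summing: 23.24 km east, 5.98 km north → (23.24, 5.98).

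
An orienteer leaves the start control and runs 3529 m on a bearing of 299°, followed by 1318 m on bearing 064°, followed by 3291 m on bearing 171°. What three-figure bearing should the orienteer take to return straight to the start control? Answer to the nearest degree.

055°

Leg 1 (299°, 3529 m): east 3529 sin 299° = -3086.53, north 3529 cos 299° = 1710.89
Leg 2 (064°, 1318 m): east 1318 sin 64° = 1184.61, north 1318 cos 64° = 577.77
Leg 3 (171°, 3291 m): east 3291 sin 171° = 514.83, north 3291 cos 171° = -3250.48
Net displacement: -1387.10 east, -961.82 north. Direction back to start is (1387.10, 961.82): bearing = atan2(1387.10, 961.82) mod 360° = 55.26° ≈ 055°.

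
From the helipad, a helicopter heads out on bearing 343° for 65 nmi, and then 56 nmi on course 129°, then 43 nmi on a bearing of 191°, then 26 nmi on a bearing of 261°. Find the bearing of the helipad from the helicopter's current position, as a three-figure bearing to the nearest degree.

Leg 1 (343°, 65 nmi): east 65 sin 343° = -19.00, north 65 cos 343° = 62.16
Leg 2 (129°, 56 nmi): east 56 sin 129° = 43.52, north 56 cos 129° = -35.24
Leg 3 (191°, 43 nmi): east 43 sin 191° = -8.20, north 43 cos 191° = -42.21
Leg 4 (261°, 26 nmi): east 26 sin 261° = -25.68, north 26 cos 261° = -4.07
Net displacement: -9.37 east, -19.36 north. Direction back to start is (9.37, 19.36): bearing = atan2(9.37, 19.36) mod 360° = 25.82° ≈ 026°.

026°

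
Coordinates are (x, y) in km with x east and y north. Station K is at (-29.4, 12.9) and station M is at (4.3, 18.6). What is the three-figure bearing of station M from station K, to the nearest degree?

Δeast = 4.3 − -29.4 = 33.70; Δnorth = 18.6 − 12.9 = 5.70.
Bearing = atan2(Δeast, Δnorth) mod 360° = 80.40° ≈ 080°.

080°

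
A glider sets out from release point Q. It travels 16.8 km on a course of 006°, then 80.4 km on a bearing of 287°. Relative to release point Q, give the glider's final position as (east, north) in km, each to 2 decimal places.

(-75.13, 40.21)

Leg 1 (006°, 16.8 km): east 16.8 sin 6° = 1.76, north 16.8 cos 6° = 16.71
Leg 2 (287°, 80.4 km): east 80.4 sin 287° = -76.89, north 80.4 cos 287° = 23.51
Summing: -75.13 km east, 40.21 km north → (-75.13, 40.21).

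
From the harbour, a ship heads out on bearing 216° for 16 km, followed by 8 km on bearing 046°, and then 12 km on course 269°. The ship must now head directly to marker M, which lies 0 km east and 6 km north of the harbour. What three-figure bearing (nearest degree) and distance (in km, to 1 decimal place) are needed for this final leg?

049°, 20.7 km

Leg 1 (216°, 16 km): east 16 sin 216° = -9.40, north 16 cos 216° = -12.94
Leg 2 (046°, 8 km): east 8 sin 46° = 5.75, north 8 cos 46° = 5.56
Leg 3 (269°, 12 km): east 12 sin 269° = -12.00, north 12 cos 269° = -0.21
Current position: (-15.65, -7.60). Target: (0, 6). Remaining: Δeast = 15.65, Δnorth = 13.60.
Bearing = atan2(15.65, 13.60) mod 360° = 49.01°; distance = √((15.65)² + (13.60)²) = 20.730 km.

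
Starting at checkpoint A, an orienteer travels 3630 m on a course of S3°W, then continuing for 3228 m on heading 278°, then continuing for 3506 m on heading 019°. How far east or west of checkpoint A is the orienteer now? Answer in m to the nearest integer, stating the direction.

2245 m west

Leg 1 (S3°W, 3630 m): east 3630 sin 183° = -189.98, north 3630 cos 183° = -3625.03
Leg 2 (278°, 3228 m): east 3228 sin 278° = -3196.59, north 3228 cos 278° = 449.25
Leg 3 (019°, 3506 m): east 3506 sin 19° = 1141.44, north 3506 cos 19° = 3314.99
Net east component: -2245.12 m.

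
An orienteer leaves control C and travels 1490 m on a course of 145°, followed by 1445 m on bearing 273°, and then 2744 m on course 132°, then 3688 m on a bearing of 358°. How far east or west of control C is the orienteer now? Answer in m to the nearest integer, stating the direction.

1322 m east

Leg 1 (145°, 1490 m): east 1490 sin 145° = 854.63, north 1490 cos 145° = -1220.54
Leg 2 (273°, 1445 m): east 1445 sin 273° = -1443.02, north 1445 cos 273° = 75.63
Leg 3 (132°, 2744 m): east 2744 sin 132° = 2039.19, north 2744 cos 132° = -1836.09
Leg 4 (358°, 3688 m): east 3688 sin 358° = -128.71, north 3688 cos 358° = 3685.75
Net east component: 1322.09 m.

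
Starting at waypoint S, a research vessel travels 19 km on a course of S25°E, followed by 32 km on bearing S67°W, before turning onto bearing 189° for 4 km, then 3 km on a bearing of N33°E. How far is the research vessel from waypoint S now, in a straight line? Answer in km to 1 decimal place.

Leg 1 (S25°E, 19 km): east 19 sin 155° = 8.03, north 19 cos 155° = -17.22
Leg 2 (S67°W, 32 km): east 32 sin 247° = -29.46, north 32 cos 247° = -12.50
Leg 3 (189°, 4 km): east 4 sin 189° = -0.63, north 4 cos 189° = -3.95
Leg 4 (N33°E, 3 km): east 3 sin 33° = 1.63, north 3 cos 33° = 2.52
Net: -20.42 east, -31.16 north. Distance = √((-20.42)² + (-31.16)²) = 37.252 km.

37.3 km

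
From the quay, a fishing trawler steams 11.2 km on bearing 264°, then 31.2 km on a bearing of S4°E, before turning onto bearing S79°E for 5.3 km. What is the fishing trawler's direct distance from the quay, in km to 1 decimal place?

33.5 km

Leg 1 (264°, 11.2 km): east 11.2 sin 264° = -11.14, north 11.2 cos 264° = -1.17
Leg 2 (S4°E, 31.2 km): east 31.2 sin 176° = 2.18, north 31.2 cos 176° = -31.12
Leg 3 (S79°E, 5.3 km): east 5.3 sin 101° = 5.20, north 5.3 cos 101° = -1.01
Net: -3.76 east, -33.31 north. Distance = √((-3.76)² + (-33.31)²) = 33.518 km.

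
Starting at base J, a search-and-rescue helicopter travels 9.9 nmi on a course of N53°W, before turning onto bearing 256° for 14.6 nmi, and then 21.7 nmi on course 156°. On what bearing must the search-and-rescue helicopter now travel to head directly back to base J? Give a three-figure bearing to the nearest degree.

037°

Leg 1 (N53°W, 9.9 nmi): east 9.9 sin 307° = -7.91, north 9.9 cos 307° = 5.96
Leg 2 (256°, 14.6 nmi): east 14.6 sin 256° = -14.17, north 14.6 cos 256° = -3.53
Leg 3 (156°, 21.7 nmi): east 21.7 sin 156° = 8.83, north 21.7 cos 156° = -19.82
Net displacement: -13.25 east, -17.40 north. Direction back to start is (13.25, 17.40): bearing = atan2(13.25, 17.40) mod 360° = 37.29° ≈ 037°.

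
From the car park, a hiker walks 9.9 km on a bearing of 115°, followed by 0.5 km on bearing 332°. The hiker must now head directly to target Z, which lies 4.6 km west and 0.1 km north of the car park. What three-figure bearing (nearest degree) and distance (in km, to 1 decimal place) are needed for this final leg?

286°, 13.9 km

Leg 1 (115°, 9.9 km): east 9.9 sin 115° = 8.97, north 9.9 cos 115° = -4.18
Leg 2 (332°, 0.5 km): east 0.5 sin 332° = -0.23, north 0.5 cos 332° = 0.44
Current position: (8.74, -3.74). Target: (-4.6, 0.1). Remaining: Δeast = -13.34, Δnorth = 3.84.
Bearing = atan2(-13.34, 3.84) mod 360° = 286.07°; distance = √((-13.34)² + (3.84)²) = 13.880 km.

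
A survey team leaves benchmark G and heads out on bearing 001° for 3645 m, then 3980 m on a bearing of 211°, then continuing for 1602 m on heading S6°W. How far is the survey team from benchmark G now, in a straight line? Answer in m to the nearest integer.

Leg 1 (001°, 3645 m): east 3645 sin 1° = 63.61, north 3645 cos 1° = 3644.44
Leg 2 (211°, 3980 m): east 3980 sin 211° = -2049.85, north 3980 cos 211° = -3411.53
Leg 3 (S6°W, 1602 m): east 1602 sin 186° = -167.45, north 1602 cos 186° = -1593.22
Net: -2153.69 east, -1360.31 north. Distance = √((-2153.69)² + (-1360.31)²) = 2547.316 m.

2547 m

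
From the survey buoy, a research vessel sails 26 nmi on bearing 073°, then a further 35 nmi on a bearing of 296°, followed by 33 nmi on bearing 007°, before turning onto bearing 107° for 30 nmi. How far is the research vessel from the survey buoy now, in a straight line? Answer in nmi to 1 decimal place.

53.7 nmi

Leg 1 (073°, 26 nmi): east 26 sin 73° = 24.86, north 26 cos 73° = 7.60
Leg 2 (296°, 35 nmi): east 35 sin 296° = -31.46, north 35 cos 296° = 15.34
Leg 3 (007°, 33 nmi): east 33 sin 7° = 4.02, north 33 cos 7° = 32.75
Leg 4 (107°, 30 nmi): east 30 sin 107° = 28.69, north 30 cos 107° = -8.77
Net: 26.12 east, 46.93 north. Distance = √((26.12)² + (46.93)²) = 53.706 nmi.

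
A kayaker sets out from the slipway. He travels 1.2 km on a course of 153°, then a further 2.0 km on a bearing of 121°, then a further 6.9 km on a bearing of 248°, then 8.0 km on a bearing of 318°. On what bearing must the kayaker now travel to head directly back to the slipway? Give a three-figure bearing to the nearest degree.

Leg 1 (153°, 1.2 km): east 1.2 sin 153° = 0.54, north 1.2 cos 153° = -1.07
Leg 2 (121°, 2.0 km): east 2.0 sin 121° = 1.71, north 2.0 cos 121° = -1.03
Leg 3 (248°, 6.9 km): east 6.9 sin 248° = -6.40, north 6.9 cos 248° = -2.58
Leg 4 (318°, 8.0 km): east 8.0 sin 318° = -5.35, north 8.0 cos 318° = 5.95
Net displacement: -9.49 east, 1.26 north. Direction back to start is (9.49, -1.26): bearing = atan2(9.49, -1.26) mod 360° = 97.57° ≈ 098°.

098°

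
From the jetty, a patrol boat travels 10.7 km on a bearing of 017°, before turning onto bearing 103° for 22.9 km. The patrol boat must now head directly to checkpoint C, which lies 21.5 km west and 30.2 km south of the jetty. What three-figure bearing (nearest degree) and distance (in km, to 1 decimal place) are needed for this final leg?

Leg 1 (017°, 10.7 km): east 10.7 sin 17° = 3.13, north 10.7 cos 17° = 10.23
Leg 2 (103°, 22.9 km): east 22.9 sin 103° = 22.31, north 22.9 cos 103° = -5.15
Current position: (25.44, 5.08). Target: (-21.5, -30.2). Remaining: Δeast = -46.94, Δnorth = -35.28.
Bearing = atan2(-46.94, -35.28) mod 360° = 233.07°; distance = √((-46.94)² + (-35.28)²) = 58.722 km.

233°, 58.7 km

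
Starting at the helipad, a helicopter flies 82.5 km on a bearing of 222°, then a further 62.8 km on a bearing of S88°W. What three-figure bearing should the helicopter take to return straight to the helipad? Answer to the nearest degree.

062°

Leg 1 (222°, 82.5 km): east 82.5 sin 222° = -55.20, north 82.5 cos 222° = -61.31
Leg 2 (S88°W, 62.8 km): east 62.8 sin 268° = -62.76, north 62.8 cos 268° = -2.19
Net displacement: -117.97 east, -63.50 north. Direction back to start is (117.97, 63.50): bearing = atan2(117.97, 63.50) mod 360° = 61.71° ≈ 062°.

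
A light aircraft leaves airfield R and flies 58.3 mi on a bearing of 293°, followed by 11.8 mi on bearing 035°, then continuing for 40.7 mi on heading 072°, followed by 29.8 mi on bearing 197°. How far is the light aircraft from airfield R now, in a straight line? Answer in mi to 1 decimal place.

Leg 1 (293°, 58.3 mi): east 58.3 sin 293° = -53.67, north 58.3 cos 293° = 22.78
Leg 2 (035°, 11.8 mi): east 11.8 sin 35° = 6.77, north 11.8 cos 35° = 9.67
Leg 3 (072°, 40.7 mi): east 40.7 sin 72° = 38.71, north 40.7 cos 72° = 12.58
Leg 4 (197°, 29.8 mi): east 29.8 sin 197° = -8.71, north 29.8 cos 197° = -28.50
Net: -16.90 east, 16.52 north. Distance = √((-16.90)² + (16.52)²) = 23.638 mi.

23.6 mi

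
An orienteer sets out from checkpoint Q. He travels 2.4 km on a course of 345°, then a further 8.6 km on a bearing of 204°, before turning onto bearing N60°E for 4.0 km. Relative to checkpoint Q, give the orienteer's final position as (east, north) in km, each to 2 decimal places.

Leg 1 (345°, 2.4 km): east 2.4 sin 345° = -0.62, north 2.4 cos 345° = 2.32
Leg 2 (204°, 8.6 km): east 8.6 sin 204° = -3.50, north 8.6 cos 204° = -7.86
Leg 3 (N60°E, 4.0 km): east 4.0 sin 60° = 3.46, north 4.0 cos 60° = 2.00
Summing: -0.65 km east, -3.54 km north → (-0.65, -3.54).

(-0.65, -3.54)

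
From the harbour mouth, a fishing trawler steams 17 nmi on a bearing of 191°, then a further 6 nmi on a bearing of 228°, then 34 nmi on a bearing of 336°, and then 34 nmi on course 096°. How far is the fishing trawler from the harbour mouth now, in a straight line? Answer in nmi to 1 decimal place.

Leg 1 (191°, 17 nmi): east 17 sin 191° = -3.24, north 17 cos 191° = -16.69
Leg 2 (228°, 6 nmi): east 6 sin 228° = -4.46, north 6 cos 228° = -4.01
Leg 3 (336°, 34 nmi): east 34 sin 336° = -13.83, north 34 cos 336° = 31.06
Leg 4 (096°, 34 nmi): east 34 sin 96° = 33.81, north 34 cos 96° = -3.55
Net: 12.28 east, 6.80 north. Distance = √((12.28)² + (6.80)²) = 14.041 nmi.

14.0 nmi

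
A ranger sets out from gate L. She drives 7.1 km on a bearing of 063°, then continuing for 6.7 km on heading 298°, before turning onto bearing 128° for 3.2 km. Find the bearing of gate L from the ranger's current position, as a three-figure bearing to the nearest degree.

214°

Leg 1 (063°, 7.1 km): east 7.1 sin 63° = 6.33, north 7.1 cos 63° = 3.22
Leg 2 (298°, 6.7 km): east 6.7 sin 298° = -5.92, north 6.7 cos 298° = 3.15
Leg 3 (128°, 3.2 km): east 3.2 sin 128° = 2.52, north 3.2 cos 128° = -1.97
Net displacement: 2.93 east, 4.40 north. Direction back to start is (-2.93, -4.40): bearing = atan2(-2.93, -4.40) mod 360° = 213.69° ≈ 214°.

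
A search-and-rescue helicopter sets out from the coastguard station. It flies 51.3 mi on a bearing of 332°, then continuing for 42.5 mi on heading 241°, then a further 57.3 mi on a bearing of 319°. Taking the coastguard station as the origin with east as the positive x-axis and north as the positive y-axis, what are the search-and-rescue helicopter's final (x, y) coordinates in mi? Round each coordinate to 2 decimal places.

Leg 1 (332°, 51.3 mi): east 51.3 sin 332° = -24.08, north 51.3 cos 332° = 45.30
Leg 2 (241°, 42.5 mi): east 42.5 sin 241° = -37.17, north 42.5 cos 241° = -20.60
Leg 3 (319°, 57.3 mi): east 57.3 sin 319° = -37.59, north 57.3 cos 319° = 43.24
Summing: -98.85 mi east, 67.94 mi north → (-98.85, 67.94).

(-98.85, 67.94)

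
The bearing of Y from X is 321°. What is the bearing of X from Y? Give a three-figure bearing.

141°

Back-bearing = 321° − 180° = 141°.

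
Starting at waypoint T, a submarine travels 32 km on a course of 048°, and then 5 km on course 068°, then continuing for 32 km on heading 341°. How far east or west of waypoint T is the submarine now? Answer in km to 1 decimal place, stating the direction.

Leg 1 (048°, 32 km): east 32 sin 48° = 23.78, north 32 cos 48° = 21.41
Leg 2 (068°, 5 km): east 5 sin 68° = 4.64, north 5 cos 68° = 1.87
Leg 3 (341°, 32 km): east 32 sin 341° = -10.42, north 32 cos 341° = 30.26
Net east component: 18.00 km.

18.0 km east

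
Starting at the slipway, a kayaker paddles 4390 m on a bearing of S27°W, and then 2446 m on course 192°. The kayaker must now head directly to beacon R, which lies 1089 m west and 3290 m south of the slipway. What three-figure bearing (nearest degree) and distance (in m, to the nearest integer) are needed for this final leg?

025°, 3329 m

Leg 1 (S27°W, 4390 m): east 4390 sin 207° = -1993.02, north 4390 cos 207° = -3911.52
Leg 2 (192°, 2446 m): east 2446 sin 192° = -508.55, north 2446 cos 192° = -2392.55
Current position: (-2501.57, -6304.07). Target: (-1089, -3290). Remaining: Δeast = 1412.57, Δnorth = 3014.07.
Bearing = atan2(1412.57, 3014.07) mod 360° = 25.11°; distance = √((1412.57)² + (3014.07)²) = 3328.657 m.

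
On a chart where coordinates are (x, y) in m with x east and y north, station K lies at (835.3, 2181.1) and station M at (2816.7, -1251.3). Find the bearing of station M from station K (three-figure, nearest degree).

Δeast = 2816.7 − 835.3 = 1981.40; Δnorth = -1251.3 − 2181.1 = -3432.40.
Bearing = atan2(Δeast, Δnorth) mod 360° = 150.00° ≈ 150°.

150°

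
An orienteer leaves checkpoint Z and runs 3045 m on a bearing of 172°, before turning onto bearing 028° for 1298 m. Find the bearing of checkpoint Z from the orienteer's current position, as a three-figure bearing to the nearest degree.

331°

Leg 1 (172°, 3045 m): east 3045 sin 172° = 423.78, north 3045 cos 172° = -3015.37
Leg 2 (028°, 1298 m): east 1298 sin 28° = 609.37, north 1298 cos 28° = 1146.07
Net displacement: 1033.16 east, -1869.30 north. Direction back to start is (-1033.16, 1869.30): bearing = atan2(-1033.16, 1869.30) mod 360° = 331.07° ≈ 331°.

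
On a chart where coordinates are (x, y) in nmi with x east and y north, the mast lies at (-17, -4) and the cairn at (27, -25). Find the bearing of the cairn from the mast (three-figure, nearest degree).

116°

Δeast = 27 − -17 = 44.00; Δnorth = -25 − -4 = -21.00.
Bearing = atan2(Δeast, Δnorth) mod 360° = 115.51° ≈ 116°.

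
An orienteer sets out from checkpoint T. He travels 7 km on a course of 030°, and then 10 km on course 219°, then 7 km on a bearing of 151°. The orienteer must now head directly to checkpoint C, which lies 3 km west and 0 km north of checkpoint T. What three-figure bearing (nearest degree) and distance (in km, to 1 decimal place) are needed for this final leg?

Leg 1 (030°, 7 km): east 7 sin 30° = 3.50, north 7 cos 30° = 6.06
Leg 2 (219°, 10 km): east 10 sin 219° = -6.29, north 10 cos 219° = -7.77
Leg 3 (151°, 7 km): east 7 sin 151° = 3.39, north 7 cos 151° = -6.12
Current position: (0.60, -7.83). Target: (-3, 0). Remaining: Δeast = -3.60, Δnorth = 7.83.
Bearing = atan2(-3.60, 7.83) mod 360° = 335.31°; distance = √((-3.60)² + (7.83)²) = 8.620 km.

335°, 8.6 km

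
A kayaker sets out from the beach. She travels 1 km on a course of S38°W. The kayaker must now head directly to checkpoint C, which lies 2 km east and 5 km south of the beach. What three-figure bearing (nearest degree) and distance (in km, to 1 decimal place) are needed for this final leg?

Leg 1 (S38°W, 1 km): east 1 sin 218° = -0.62, north 1 cos 218° = -0.79
Current position: (-0.62, -0.79). Target: (2, -5). Remaining: Δeast = 2.62, Δnorth = -4.21.
Bearing = atan2(2.62, -4.21) mod 360° = 148.16°; distance = √((2.62)² + (-4.21)²) = 4.958 km.

148°, 5.0 km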